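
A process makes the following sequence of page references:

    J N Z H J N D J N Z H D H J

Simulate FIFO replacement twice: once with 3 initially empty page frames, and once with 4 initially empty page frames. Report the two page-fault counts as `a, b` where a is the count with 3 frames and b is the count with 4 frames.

3 frames: F F F F F F F . . F F . . F → 10 faults.
4 frames: F F F F . . F F F F F F . F → 11 faults.
11 > 10: adding a frame increased faults — Belady's anomaly.

10, 11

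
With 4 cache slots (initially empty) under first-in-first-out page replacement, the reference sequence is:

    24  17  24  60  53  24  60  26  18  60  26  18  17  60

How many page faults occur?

24 → miss, frames {24}
17 → miss, frames {24,17}
24 → hit
60 → miss, frames {24,17,60}
53 → miss, frames {24,17,60,53}
24 → hit
60 → hit
26 → miss, evict 24, frames {17,60,53,26}
18 → miss, evict 17, frames {60,53,26,18}
60 → hit
26 → hit
18 → hit
17 → miss, evict 60, frames {53,26,18,17}
60 → miss, evict 53, frames {26,18,17,60}
Page faults: 8.

8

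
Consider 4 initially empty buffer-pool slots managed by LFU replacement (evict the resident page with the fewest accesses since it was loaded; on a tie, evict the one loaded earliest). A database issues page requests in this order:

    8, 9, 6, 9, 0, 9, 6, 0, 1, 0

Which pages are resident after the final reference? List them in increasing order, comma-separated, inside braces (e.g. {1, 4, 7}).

{0, 1, 6, 9}

8 → fault, frames {8}
9 → fault, frames {8,9}
6 → fault, frames {8,9,6}
9 → hit
0 → fault, frames {8,9,6,0}
9 → hit
6 → hit
0 → hit
1 → fault, evict 8, frames {9,6,0,1}
0 → hit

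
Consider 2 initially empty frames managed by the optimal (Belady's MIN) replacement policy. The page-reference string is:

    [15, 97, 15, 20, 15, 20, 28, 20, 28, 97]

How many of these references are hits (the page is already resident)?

5

15 -> miss, frames (15)
97 -> miss, frames (15 97)
15 -> hit
20 -> miss, evict 97, frames (15 20)
15 -> hit
20 -> hit
28 -> miss, evict 15, frames (20 28)
20 -> hit
28 -> hit
97 -> miss, evict 28, frames (20 97)
Hits: 5.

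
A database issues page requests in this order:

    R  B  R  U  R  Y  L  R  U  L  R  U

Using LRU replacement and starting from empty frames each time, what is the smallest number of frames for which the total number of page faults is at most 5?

f=1: 12 faults
f=2: 10 faults
f=3: 6 faults
f=4: 5 faults
f=5: 5 faults
Smallest f with faults ≤ 5 is 4.

4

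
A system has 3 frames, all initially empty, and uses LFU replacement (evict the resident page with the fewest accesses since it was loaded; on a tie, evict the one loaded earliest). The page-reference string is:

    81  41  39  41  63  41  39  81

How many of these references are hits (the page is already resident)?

81 → fault, frames (81)
41 → fault, frames (81 41)
39 → fault, frames (81 41 39)
41 → hit
63 → fault, evict 81, frames (41 39 63)
41 → hit
39 → hit
81 → fault, evict 63, frames (41 39 81)
Hits: 3.

3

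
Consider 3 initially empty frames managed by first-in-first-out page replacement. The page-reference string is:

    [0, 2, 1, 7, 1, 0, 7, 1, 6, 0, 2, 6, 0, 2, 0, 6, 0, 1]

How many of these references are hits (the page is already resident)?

0: fault, frames [0]
2: fault, frames [0, 2]
1: fault, frames [0, 2, 1]
7: fault, evict 0, frames [2, 1, 7]
1: hit
0: fault, evict 2, frames [1, 7, 0]
7: hit
1: hit
6: fault, evict 1, frames [7, 0, 6]
0: hit
2: fault, evict 7, frames [0, 6, 2]
6: hit
0: hit
2: hit
0: hit
6: hit
0: hit
1: fault, evict 0, frames [6, 2, 1]
Hits: 10.

10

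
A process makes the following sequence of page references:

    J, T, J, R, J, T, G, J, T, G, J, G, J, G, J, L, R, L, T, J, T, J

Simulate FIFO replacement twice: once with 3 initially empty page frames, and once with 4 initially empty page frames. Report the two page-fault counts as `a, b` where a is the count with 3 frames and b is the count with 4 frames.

10, 7

3 frames: F F . F . . F F F . . . . . . F F . . F F . → 10 faults.
4 frames: F F . F . . F . . . . . . . . F . . . F F . → 7 faults.
7 < 10: adding a frame reduced faults, as is typical.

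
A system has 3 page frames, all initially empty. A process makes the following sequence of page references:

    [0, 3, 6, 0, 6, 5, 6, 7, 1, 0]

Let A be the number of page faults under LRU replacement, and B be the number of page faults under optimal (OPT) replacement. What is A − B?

Under LRU: F F F . . F . F F F → 7 faults.
Under OPT: F F F . . F . F F . → 6 faults.
A − B = 7 − 6 = 1.

1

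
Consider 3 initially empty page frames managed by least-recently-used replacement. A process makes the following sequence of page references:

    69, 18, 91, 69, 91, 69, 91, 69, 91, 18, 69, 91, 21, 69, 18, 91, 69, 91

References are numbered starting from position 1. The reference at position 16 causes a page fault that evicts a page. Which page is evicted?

pos 1: 69: fault, frames {69}
pos 2: 18: fault, frames {69,18}
pos 3: 91: fault, frames {69,18,91}
pos 4: 69: hit
pos 5: 91: hit
pos 6: 69: hit
pos 7: 91: hit
pos 8: 69: hit
pos 9: 91: hit
pos 10: 18: hit
pos 11: 69: hit
pos 12: 91: hit
pos 13: 21: fault, evict 18, frames {69,91,21}
pos 14: 69: hit
pos 15: 18: fault, evict 91, frames {21,69,18}
pos 16: 91: fault, evict 21, frames {69,18,91}
At position 16, page 21 is evicted.

21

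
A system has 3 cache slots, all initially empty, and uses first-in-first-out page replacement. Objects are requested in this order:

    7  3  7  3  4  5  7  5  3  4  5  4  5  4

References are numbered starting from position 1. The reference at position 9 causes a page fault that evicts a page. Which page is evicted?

4

pos 1: 7: fault, frames [7]
pos 2: 3: fault, frames [7, 3]
pos 3: 7: hit
pos 4: 3: hit
pos 5: 4: fault, frames [7, 3, 4]
pos 6: 5: fault, evict 7, frames [3, 4, 5]
pos 7: 7: fault, evict 3, frames [4, 5, 7]
pos 8: 5: hit
pos 9: 3: fault, evict 4, frames [5, 7, 3]
At position 9, page 4 is evicted.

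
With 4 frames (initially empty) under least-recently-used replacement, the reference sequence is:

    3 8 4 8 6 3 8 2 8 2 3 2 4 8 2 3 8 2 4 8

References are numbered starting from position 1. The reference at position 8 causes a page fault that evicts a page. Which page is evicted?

pos 1: 3 -> miss, frames [3]
pos 2: 8 -> miss, frames [3, 8]
pos 3: 4 -> miss, frames [3, 8, 4]
pos 4: 8 -> hit
pos 5: 6 -> miss, frames [3, 4, 8, 6]
pos 6: 3 -> hit
pos 7: 8 -> hit
pos 8: 2 -> miss, evict 4, frames [6, 3, 8, 2]
At position 8, page 4 is evicted.

4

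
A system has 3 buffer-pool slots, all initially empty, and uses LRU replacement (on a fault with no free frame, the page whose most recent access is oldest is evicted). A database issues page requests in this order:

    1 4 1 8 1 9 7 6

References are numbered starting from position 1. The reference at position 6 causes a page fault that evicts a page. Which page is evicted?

4

pos 1: 1 → fault, frames {1}
pos 2: 4 → fault, frames {1,4}
pos 3: 1 → hit
pos 4: 8 → fault, frames {4,1,8}
pos 5: 1 → hit
pos 6: 9 → fault, evict 4, frames {8,1,9}
At position 6, page 4 is evicted.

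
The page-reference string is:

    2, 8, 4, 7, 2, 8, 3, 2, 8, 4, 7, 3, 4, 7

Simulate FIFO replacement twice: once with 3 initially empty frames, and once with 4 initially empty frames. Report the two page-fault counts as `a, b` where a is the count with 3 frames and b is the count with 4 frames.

9, 10

3 frames: F F F F F F F . . F F . . . → 9 faults.
4 frames: F F F F . . F F F F F F . . → 10 faults.
10 > 9: adding a frame increased faults — Belady's anomaly.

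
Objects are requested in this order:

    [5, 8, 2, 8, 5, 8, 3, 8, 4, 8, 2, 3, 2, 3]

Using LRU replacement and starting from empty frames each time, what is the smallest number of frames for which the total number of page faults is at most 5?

5

f=1: 14 faults
f=2: 8 faults
f=3: 7 faults
f=4: 6 faults
f=5: 5 faults
Smallest f with faults ≤ 5 is 5.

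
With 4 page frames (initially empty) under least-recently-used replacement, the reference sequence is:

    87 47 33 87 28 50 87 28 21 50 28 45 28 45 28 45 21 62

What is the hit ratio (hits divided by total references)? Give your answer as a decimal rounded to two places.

87 -> miss, frames {87}
47 -> miss, frames {87,47}
33 -> miss, frames {87,47,33}
87 -> hit
28 -> miss, frames {47,33,87,28}
50 -> miss, evict 47, frames {33,87,28,50}
87 -> hit
28 -> hit
21 -> miss, evict 33, frames {50,87,28,21}
50 -> hit
28 -> hit
45 -> miss, evict 87, frames {21,50,28,45}
28 -> hit
45 -> hit
28 -> hit
45 -> hit
21 -> hit
62 -> miss, evict 50, frames {28,45,21,62}
Hits: 10 of 18 references → 10/18 = 0.5556.

0.56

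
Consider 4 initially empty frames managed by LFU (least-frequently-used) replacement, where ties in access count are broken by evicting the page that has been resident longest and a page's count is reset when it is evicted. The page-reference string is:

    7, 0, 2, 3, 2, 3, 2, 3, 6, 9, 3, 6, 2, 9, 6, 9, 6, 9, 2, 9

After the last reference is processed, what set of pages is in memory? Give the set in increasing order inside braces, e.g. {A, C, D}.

7: fault, frames {7}
0: fault, frames {7,0}
2: fault, frames {7,0,2}
3: fault, frames {7,0,2,3}
2: hit
3: hit
2: hit
3: hit
6: fault, evict 7, frames {0,2,3,6}
9: fault, evict 0, frames {2,3,6,9}
3: hit
6: hit
2: hit
9: hit
6: hit
9: hit
6: hit
9: hit
2: hit
9: hit

{2, 3, 6, 9}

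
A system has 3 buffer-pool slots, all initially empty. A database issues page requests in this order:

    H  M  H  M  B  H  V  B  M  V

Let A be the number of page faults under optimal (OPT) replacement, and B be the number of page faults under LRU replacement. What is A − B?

Under OPT: F F . . F . F . . . → 4 faults.
Under LRU: F F . . F . F . F . → 5 faults.
A − B = 4 − 5 = -1.

-1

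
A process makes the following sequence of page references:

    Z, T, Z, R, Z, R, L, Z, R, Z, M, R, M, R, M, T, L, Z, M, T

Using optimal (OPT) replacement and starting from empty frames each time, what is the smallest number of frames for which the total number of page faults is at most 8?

3

f=1: 20 faults
f=2: 10 faults
f=3: 7 faults
f=4: 6 faults
f=5: 5 faults
Smallest f with faults ≤ 8 is 3.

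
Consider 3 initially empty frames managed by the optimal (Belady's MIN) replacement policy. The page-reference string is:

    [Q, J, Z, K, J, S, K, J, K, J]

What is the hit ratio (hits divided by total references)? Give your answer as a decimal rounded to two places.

0.50

Q → fault, frames (Q)
J → fault, frames (Q J)
Z → fault, frames (Q J Z)
K → fault, evict Z, frames (Q J K)
J → hit
S → fault, evict Q, frames (J K S)
K → hit
J → hit
K → hit
J → hit
Hits: 5 of 10 references → 5/10 = 0.5000.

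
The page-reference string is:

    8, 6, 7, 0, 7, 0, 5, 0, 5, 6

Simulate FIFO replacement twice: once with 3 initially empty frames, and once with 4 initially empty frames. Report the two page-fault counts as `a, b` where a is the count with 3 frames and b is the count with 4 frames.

3 frames: F F F F . . F . . F → 6 faults.
4 frames: F F F F . . F . . . → 5 faults.
5 < 6: adding a frame reduced faults, as is typical.

6, 5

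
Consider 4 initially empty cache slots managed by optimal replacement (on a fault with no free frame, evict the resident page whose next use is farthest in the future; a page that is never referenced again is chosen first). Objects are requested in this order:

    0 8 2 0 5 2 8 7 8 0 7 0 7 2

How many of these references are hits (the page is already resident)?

0 -> fault, frames {0}
8 -> fault, frames {0,8}
2 -> fault, frames {0,8,2}
0 -> hit
5 -> fault, frames {0,8,2,5}
2 -> hit
8 -> hit
7 -> fault, evict 5, frames {0,8,2,7}
8 -> hit
0 -> hit
7 -> hit
0 -> hit
7 -> hit
2 -> hit
Hits: 9.

9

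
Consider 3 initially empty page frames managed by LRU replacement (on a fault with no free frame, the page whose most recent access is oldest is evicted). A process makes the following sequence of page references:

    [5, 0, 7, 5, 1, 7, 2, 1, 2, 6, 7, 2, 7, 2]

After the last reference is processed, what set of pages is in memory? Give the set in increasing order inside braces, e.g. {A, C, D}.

{2, 6, 7}

5 → fault, frames {5}
0 → fault, frames {5,0}
7 → fault, frames {5,0,7}
5 → hit
1 → fault, evict 0, frames {7,5,1}
7 → hit
2 → fault, evict 5, frames {1,7,2}
1 → hit
2 → hit
6 → fault, evict 7, frames {1,2,6}
7 → fault, evict 1, frames {2,6,7}
2 → hit
7 → hit
2 → hit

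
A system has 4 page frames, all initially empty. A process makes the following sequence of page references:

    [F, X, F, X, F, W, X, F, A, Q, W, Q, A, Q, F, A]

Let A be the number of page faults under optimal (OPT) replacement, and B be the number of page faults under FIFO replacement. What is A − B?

-1

Under OPT: F F . . . F . . F F . . . . . . → 5 faults.
Under FIFO: F F . . . F . . F F . . . . F . → 6 faults.
A − B = 5 − 6 = -1.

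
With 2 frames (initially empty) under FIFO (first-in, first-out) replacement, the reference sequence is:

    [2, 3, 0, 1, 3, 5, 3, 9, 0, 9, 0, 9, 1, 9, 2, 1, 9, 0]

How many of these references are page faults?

2 → fault, frames [2]
3 → fault, frames [2, 3]
0 → fault, evict 2, frames [3, 0]
1 → fault, evict 3, frames [0, 1]
3 → fault, evict 0, frames [1, 3]
5 → fault, evict 1, frames [3, 5]
3 → hit
9 → fault, evict 3, frames [5, 9]
0 → fault, evict 5, frames [9, 0]
9 → hit
0 → hit
9 → hit
1 → fault, evict 9, frames [0, 1]
9 → fault, evict 0, frames [1, 9]
2 → fault, evict 1, frames [9, 2]
1 → fault, evict 9, frames [2, 1]
9 → fault, evict 2, frames [1, 9]
0 → fault, evict 1, frames [9, 0]
Page faults: 14.

14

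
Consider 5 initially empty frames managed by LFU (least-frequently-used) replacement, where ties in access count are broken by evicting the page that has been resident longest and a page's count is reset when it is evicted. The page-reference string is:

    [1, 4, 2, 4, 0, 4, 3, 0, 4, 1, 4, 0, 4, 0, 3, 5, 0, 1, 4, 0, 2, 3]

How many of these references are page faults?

7

1: miss, frames [1]
4: miss, frames [1, 4]
2: miss, frames [1, 4, 2]
4: hit
0: miss, frames [1, 4, 2, 0]
4: hit
3: miss, frames [1, 4, 2, 0, 3]
0: hit
4: hit
1: hit
4: hit
0: hit
4: hit
0: hit
3: hit
5: miss, evict 2, frames [1, 4, 0, 3, 5]
0: hit
1: hit
4: hit
0: hit
2: miss, evict 5, frames [1, 4, 0, 3, 2]
3: hit
Page faults: 7.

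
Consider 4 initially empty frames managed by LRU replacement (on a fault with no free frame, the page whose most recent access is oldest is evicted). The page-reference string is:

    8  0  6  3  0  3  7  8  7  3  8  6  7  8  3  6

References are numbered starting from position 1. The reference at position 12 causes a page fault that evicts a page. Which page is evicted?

0

pos 1: 8 → miss, frames (8)
pos 2: 0 → miss, frames (8 0)
pos 3: 6 → miss, frames (8 0 6)
pos 4: 3 → miss, frames (8 0 6 3)
pos 5: 0 → hit
pos 6: 3 → hit
pos 7: 7 → miss, evict 8, frames (6 0 3 7)
pos 8: 8 → miss, evict 6, frames (0 3 7 8)
pos 9: 7 → hit
pos 10: 3 → hit
pos 11: 8 → hit
pos 12: 6 → miss, evict 0, frames (7 3 8 6)
At position 12, page 0 is evicted.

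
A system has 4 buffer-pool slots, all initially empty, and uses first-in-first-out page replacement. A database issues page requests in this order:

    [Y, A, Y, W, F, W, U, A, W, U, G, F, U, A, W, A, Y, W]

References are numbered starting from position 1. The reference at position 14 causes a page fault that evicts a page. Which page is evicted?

W

pos 1: Y -> miss, frames (Y)
pos 2: A -> miss, frames (Y A)
pos 3: Y -> hit
pos 4: W -> miss, frames (Y A W)
pos 5: F -> miss, frames (Y A W F)
pos 6: W -> hit
pos 7: U -> miss, evict Y, frames (A W F U)
pos 8: A -> hit
pos 9: W -> hit
pos 10: U -> hit
pos 11: G -> miss, evict A, frames (W F U G)
pos 12: F -> hit
pos 13: U -> hit
pos 14: A -> miss, evict W, frames (F U G A)
At position 14, page W is evicted.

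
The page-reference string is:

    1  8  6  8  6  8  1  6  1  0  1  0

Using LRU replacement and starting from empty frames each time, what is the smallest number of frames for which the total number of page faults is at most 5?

3

f=1: 12 faults
f=2: 6 faults
f=3: 4 faults
f=4: 4 faults
Smallest f with faults ≤ 5 is 3.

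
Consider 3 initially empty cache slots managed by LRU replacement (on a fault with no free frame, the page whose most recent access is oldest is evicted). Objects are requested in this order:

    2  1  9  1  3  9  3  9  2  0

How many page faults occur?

2 → miss, frames [2]
1 → miss, frames [2, 1]
9 → miss, frames [2, 1, 9]
1 → hit
3 → miss, evict 2, frames [9, 1, 3]
9 → hit
3 → hit
9 → hit
2 → miss, evict 1, frames [3, 9, 2]
0 → miss, evict 3, frames [9, 2, 0]
Page faults: 6.

6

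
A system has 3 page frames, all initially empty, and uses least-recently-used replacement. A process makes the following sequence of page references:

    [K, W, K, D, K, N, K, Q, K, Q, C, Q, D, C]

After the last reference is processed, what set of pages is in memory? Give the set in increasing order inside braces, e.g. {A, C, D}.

{C, D, Q}

K -> miss, frames [K]
W -> miss, frames [K, W]
K -> hit
D -> miss, frames [W, K, D]
K -> hit
N -> miss, evict W, frames [D, K, N]
K -> hit
Q -> miss, evict D, frames [N, K, Q]
K -> hit
Q -> hit
C -> miss, evict N, frames [K, Q, C]
Q -> hit
D -> miss, evict K, frames [C, Q, D]
C -> hit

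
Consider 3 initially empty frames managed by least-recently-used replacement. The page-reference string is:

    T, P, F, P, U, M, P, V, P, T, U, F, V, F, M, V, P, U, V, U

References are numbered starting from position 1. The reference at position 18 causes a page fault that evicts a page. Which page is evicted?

pos 1: T -> fault, frames (T)
pos 2: P -> fault, frames (T P)
pos 3: F -> fault, frames (T P F)
pos 4: P -> hit
pos 5: U -> fault, evict T, frames (F P U)
pos 6: M -> fault, evict F, frames (P U M)
pos 7: P -> hit
pos 8: V -> fault, evict U, frames (M P V)
pos 9: P -> hit
pos 10: T -> fault, evict M, frames (V P T)
pos 11: U -> fault, evict V, frames (P T U)
pos 12: F -> fault, evict P, frames (T U F)
pos 13: V -> fault, evict T, frames (U F V)
pos 14: F -> hit
pos 15: M -> fault, evict U, frames (V F M)
pos 16: V -> hit
pos 17: P -> fault, evict F, frames (M V P)
pos 18: U -> fault, evict M, frames (V P U)
At position 18, page M is evicted.

M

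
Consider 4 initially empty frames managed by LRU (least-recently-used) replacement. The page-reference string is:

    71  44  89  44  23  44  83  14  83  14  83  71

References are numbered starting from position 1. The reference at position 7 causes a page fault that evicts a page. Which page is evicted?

71

pos 1: 71 → fault, frames {71}
pos 2: 44 → fault, frames {71,44}
pos 3: 89 → fault, frames {71,44,89}
pos 4: 44 → hit
pos 5: 23 → fault, frames {71,89,44,23}
pos 6: 44 → hit
pos 7: 83 → fault, evict 71, frames {89,23,44,83}
At position 7, page 71 is evicted.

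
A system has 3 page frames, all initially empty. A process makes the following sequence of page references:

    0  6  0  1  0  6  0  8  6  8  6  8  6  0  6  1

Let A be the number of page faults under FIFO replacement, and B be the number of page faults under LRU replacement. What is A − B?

Under FIFO: F F . F . . . F . . . . . F F F → 7 faults.
Under LRU: F F . F . . . F . . . . . . . F → 5 faults.
A − B = 7 − 5 = 2.

2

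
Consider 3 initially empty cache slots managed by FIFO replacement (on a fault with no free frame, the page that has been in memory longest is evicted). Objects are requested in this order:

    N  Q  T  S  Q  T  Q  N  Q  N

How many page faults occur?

N -> fault, frames (N)
Q -> fault, frames (N Q)
T -> fault, frames (N Q T)
S -> fault, evict N, frames (Q T S)
Q -> hit
T -> hit
Q -> hit
N -> fault, evict Q, frames (T S N)
Q -> fault, evict T, frames (S N Q)
N -> hit
Page faults: 6.

6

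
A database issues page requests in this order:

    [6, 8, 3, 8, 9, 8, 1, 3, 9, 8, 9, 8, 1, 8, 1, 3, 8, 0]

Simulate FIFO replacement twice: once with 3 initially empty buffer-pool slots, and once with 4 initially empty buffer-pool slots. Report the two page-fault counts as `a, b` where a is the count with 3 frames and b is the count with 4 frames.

8, 6

3 frames: F F F . F . F . . F . . . . . F . F → 8 faults.
4 frames: F F F . F . F . . . . . . . . . . F → 6 faults.
6 < 8: adding a frame reduced faults, as is typical.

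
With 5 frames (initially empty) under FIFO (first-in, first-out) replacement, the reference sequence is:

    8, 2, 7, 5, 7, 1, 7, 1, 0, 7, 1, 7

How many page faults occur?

8: fault, frames [8]
2: fault, frames [8, 2]
7: fault, frames [8, 2, 7]
5: fault, frames [8, 2, 7, 5]
7: hit
1: fault, frames [8, 2, 7, 5, 1]
7: hit
1: hit
0: fault, evict 8, frames [2, 7, 5, 1, 0]
7: hit
1: hit
7: hit
Page faults: 6.

6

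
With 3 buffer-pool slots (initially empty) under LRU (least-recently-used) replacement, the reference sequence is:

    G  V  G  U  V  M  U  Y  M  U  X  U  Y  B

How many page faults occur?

8

G → miss, frames (G)
V → miss, frames (G V)
G → hit
U → miss, frames (V G U)
V → hit
M → miss, evict G, frames (U V M)
U → hit
Y → miss, evict V, frames (M U Y)
M → hit
U → hit
X → miss, evict Y, frames (M U X)
U → hit
Y → miss, evict M, frames (X U Y)
B → miss, evict X, frames (U Y B)
Page faults: 8.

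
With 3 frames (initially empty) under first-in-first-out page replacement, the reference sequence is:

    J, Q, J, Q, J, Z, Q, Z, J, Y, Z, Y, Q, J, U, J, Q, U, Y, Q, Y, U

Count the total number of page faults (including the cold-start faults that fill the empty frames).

8

J → miss, frames (J)
Q → miss, frames (J Q)
J → hit
Q → hit
J → hit
Z → miss, frames (J Q Z)
Q → hit
Z → hit
J → hit
Y → miss, evict J, frames (Q Z Y)
Z → hit
Y → hit
Q → hit
J → miss, evict Q, frames (Z Y J)
U → miss, evict Z, frames (Y J U)
J → hit
Q → miss, evict Y, frames (J U Q)
U → hit
Y → miss, evict J, frames (U Q Y)
Q → hit
Y → hit
U → hit
Page faults: 8.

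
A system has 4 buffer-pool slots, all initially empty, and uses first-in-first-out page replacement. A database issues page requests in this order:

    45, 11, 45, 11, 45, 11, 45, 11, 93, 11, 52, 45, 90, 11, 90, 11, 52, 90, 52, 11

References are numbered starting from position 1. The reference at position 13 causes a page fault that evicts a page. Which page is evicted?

45

pos 1: 45 → miss, frames (45)
pos 2: 11 → miss, frames (45 11)
pos 3: 45 → hit
pos 4: 11 → hit
pos 5: 45 → hit
pos 6: 11 → hit
pos 7: 45 → hit
pos 8: 11 → hit
pos 9: 93 → miss, frames (45 11 93)
pos 10: 11 → hit
pos 11: 52 → miss, frames (45 11 93 52)
pos 12: 45 → hit
pos 13: 90 → miss, evict 45, frames (11 93 52 90)
At position 13, page 45 is evicted.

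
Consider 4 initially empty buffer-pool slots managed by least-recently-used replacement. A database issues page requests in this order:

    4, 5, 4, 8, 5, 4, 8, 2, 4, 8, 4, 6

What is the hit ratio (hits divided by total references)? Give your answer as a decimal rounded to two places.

4 → fault, frames [4]
5 → fault, frames [4, 5]
4 → hit
8 → fault, frames [5, 4, 8]
5 → hit
4 → hit
8 → hit
2 → fault, frames [5, 4, 8, 2]
4 → hit
8 → hit
4 → hit
6 → fault, evict 5, frames [2, 8, 4, 6]
Hits: 7 of 12 references → 7/12 = 0.5833.

0.58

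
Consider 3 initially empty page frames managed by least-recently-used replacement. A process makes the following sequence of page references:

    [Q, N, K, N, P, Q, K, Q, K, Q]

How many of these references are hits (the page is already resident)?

4

Q -> fault, frames {Q}
N -> fault, frames {Q,N}
K -> fault, frames {Q,N,K}
N -> hit
P -> fault, evict Q, frames {K,N,P}
Q -> fault, evict K, frames {N,P,Q}
K -> fault, evict N, frames {P,Q,K}
Q -> hit
K -> hit
Q -> hit
Hits: 4.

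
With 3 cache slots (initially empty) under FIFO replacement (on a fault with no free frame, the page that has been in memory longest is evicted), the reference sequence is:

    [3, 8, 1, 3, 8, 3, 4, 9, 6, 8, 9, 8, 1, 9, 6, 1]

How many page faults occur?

10

3 -> miss, frames (3)
8 -> miss, frames (3 8)
1 -> miss, frames (3 8 1)
3 -> hit
8 -> hit
3 -> hit
4 -> miss, evict 3, frames (8 1 4)
9 -> miss, evict 8, frames (1 4 9)
6 -> miss, evict 1, frames (4 9 6)
8 -> miss, evict 4, frames (9 6 8)
9 -> hit
8 -> hit
1 -> miss, evict 9, frames (6 8 1)
9 -> miss, evict 6, frames (8 1 9)
6 -> miss, evict 8, frames (1 9 6)
1 -> hit
Page faults: 10.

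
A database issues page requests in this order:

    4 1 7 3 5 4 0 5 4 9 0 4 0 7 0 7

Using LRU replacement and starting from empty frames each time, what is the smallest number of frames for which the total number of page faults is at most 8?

f=1: 16 faults
f=2: 13 faults
f=3: 10 faults
f=4: 9 faults
f=5: 8 faults
f=6: 7 faults
f=7: 7 faults
Smallest f with faults ≤ 8 is 5.

5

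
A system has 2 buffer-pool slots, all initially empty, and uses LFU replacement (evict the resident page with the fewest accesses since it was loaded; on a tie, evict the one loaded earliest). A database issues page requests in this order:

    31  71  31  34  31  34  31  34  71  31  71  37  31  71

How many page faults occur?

31 → miss, frames (31)
71 → miss, frames (31 71)
31 → hit
34 → miss, evict 71, frames (31 34)
31 → hit
34 → hit
31 → hit
34 → hit
71 → miss, evict 34, frames (31 71)
31 → hit
71 → hit
37 → miss, evict 71, frames (31 37)
31 → hit
71 → miss, evict 37, frames (31 71)
Page faults: 6.

6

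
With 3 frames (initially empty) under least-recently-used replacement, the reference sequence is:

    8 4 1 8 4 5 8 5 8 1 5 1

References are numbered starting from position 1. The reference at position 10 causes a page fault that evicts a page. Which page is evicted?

pos 1: 8 -> fault, frames (8)
pos 2: 4 -> fault, frames (8 4)
pos 3: 1 -> fault, frames (8 4 1)
pos 4: 8 -> hit
pos 5: 4 -> hit
pos 6: 5 -> fault, evict 1, frames (8 4 5)
pos 7: 8 -> hit
pos 8: 5 -> hit
pos 9: 8 -> hit
pos 10: 1 -> fault, evict 4, frames (5 8 1)
At position 10, page 4 is evicted.

4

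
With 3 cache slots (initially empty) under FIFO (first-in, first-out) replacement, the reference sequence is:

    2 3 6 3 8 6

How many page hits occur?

2

2 → miss, frames {2}
3 → miss, frames {2,3}
6 → miss, frames {2,3,6}
3 → hit
8 → miss, evict 2, frames {3,6,8}
6 → hit
Hits: 2.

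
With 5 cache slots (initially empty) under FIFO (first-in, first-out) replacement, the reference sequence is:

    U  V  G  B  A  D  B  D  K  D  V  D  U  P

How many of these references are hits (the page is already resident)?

4

U → fault, frames [U]
V → fault, frames [U, V]
G → fault, frames [U, V, G]
B → fault, frames [U, V, G, B]
A → fault, frames [U, V, G, B, A]
D → fault, evict U, frames [V, G, B, A, D]
B → hit
D → hit
K → fault, evict V, frames [G, B, A, D, K]
D → hit
V → fault, evict G, frames [B, A, D, K, V]
D → hit
U → fault, evict B, frames [A, D, K, V, U]
P → fault, evict A, frames [D, K, V, U, P]
Hits: 4.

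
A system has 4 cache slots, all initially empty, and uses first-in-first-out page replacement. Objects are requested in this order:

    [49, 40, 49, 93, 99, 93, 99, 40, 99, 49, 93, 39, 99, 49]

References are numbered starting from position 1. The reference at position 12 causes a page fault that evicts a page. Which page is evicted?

49

pos 1: 49 -> miss, frames [49]
pos 2: 40 -> miss, frames [49, 40]
pos 3: 49 -> hit
pos 4: 93 -> miss, frames [49, 40, 93]
pos 5: 99 -> miss, frames [49, 40, 93, 99]
pos 6: 93 -> hit
pos 7: 99 -> hit
pos 8: 40 -> hit
pos 9: 99 -> hit
pos 10: 49 -> hit
pos 11: 93 -> hit
pos 12: 39 -> miss, evict 49, frames [40, 93, 99, 39]
At position 12, page 49 is evicted.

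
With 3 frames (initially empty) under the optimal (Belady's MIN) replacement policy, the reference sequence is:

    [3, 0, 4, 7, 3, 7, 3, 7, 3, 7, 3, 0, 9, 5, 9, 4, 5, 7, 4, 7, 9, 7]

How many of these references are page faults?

3 -> fault, frames [3]
0 -> fault, frames [3, 0]
4 -> fault, frames [3, 0, 4]
7 -> fault, evict 4, frames [3, 0, 7]
3 -> hit
7 -> hit
3 -> hit
7 -> hit
3 -> hit
7 -> hit
3 -> hit
0 -> hit
9 -> fault, evict 0, frames [3, 7, 9]
5 -> fault, evict 3, frames [7, 9, 5]
9 -> hit
4 -> fault, evict 9, frames [7, 5, 4]
5 -> hit
7 -> hit
4 -> hit
7 -> hit
9 -> fault, evict 4, frames [7, 5, 9]
7 -> hit
Page faults: 8.

8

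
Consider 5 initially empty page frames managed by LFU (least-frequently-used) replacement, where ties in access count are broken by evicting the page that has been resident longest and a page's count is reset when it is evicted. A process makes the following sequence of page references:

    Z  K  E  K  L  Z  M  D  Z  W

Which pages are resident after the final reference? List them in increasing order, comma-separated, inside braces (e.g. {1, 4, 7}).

Z: miss, frames (Z)
K: miss, frames (Z K)
E: miss, frames (Z K E)
K: hit
L: miss, frames (Z K E L)
Z: hit
M: miss, frames (Z K E L M)
D: miss, evict E, frames (Z K L M D)
Z: hit
W: miss, evict L, frames (Z K M D W)

{D, K, M, W, Z}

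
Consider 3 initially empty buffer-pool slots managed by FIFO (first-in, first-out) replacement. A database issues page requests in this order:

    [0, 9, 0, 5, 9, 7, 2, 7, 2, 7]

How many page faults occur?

0: fault, frames {0}
9: fault, frames {0,9}
0: hit
5: fault, frames {0,9,5}
9: hit
7: fault, evict 0, frames {9,5,7}
2: fault, evict 9, frames {5,7,2}
7: hit
2: hit
7: hit
Page faults: 5.

5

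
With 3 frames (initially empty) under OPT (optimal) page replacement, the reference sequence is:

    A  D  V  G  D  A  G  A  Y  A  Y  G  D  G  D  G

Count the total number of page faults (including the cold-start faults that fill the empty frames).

6

A: miss, frames [A]
D: miss, frames [A, D]
V: miss, frames [A, D, V]
G: miss, evict V, frames [A, D, G]
D: hit
A: hit
G: hit
A: hit
Y: miss, evict D, frames [A, G, Y]
A: hit
Y: hit
G: hit
D: miss, evict Y, frames [A, G, D]
G: hit
D: hit
G: hit
Page faults: 6.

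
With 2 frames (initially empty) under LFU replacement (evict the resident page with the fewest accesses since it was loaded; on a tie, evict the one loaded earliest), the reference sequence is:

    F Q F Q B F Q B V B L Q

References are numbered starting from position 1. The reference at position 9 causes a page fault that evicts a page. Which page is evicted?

B

pos 1: F -> fault, frames [F]
pos 2: Q -> fault, frames [F, Q]
pos 3: F -> hit
pos 4: Q -> hit
pos 5: B -> fault, evict F, frames [Q, B]
pos 6: F -> fault, evict B, frames [Q, F]
pos 7: Q -> hit
pos 8: B -> fault, evict F, frames [Q, B]
pos 9: V -> fault, evict B, frames [Q, V]
At position 9, page B is evicted.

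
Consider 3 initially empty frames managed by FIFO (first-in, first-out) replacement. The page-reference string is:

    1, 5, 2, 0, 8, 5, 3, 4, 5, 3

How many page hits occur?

1 → fault, frames (1)
5 → fault, frames (1 5)
2 → fault, frames (1 5 2)
0 → fault, evict 1, frames (5 2 0)
8 → fault, evict 5, frames (2 0 8)
5 → fault, evict 2, frames (0 8 5)
3 → fault, evict 0, frames (8 5 3)
4 → fault, evict 8, frames (5 3 4)
5 → hit
3 → hit
Hits: 2.

2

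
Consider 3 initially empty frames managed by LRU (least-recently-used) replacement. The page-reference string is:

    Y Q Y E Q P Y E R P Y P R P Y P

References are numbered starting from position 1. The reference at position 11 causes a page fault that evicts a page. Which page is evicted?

pos 1: Y: miss, frames [Y]
pos 2: Q: miss, frames [Y, Q]
pos 3: Y: hit
pos 4: E: miss, frames [Q, Y, E]
pos 5: Q: hit
pos 6: P: miss, evict Y, frames [E, Q, P]
pos 7: Y: miss, evict E, frames [Q, P, Y]
pos 8: E: miss, evict Q, frames [P, Y, E]
pos 9: R: miss, evict P, frames [Y, E, R]
pos 10: P: miss, evict Y, frames [E, R, P]
pos 11: Y: miss, evict E, frames [R, P, Y]
At position 11, page E is evicted.

E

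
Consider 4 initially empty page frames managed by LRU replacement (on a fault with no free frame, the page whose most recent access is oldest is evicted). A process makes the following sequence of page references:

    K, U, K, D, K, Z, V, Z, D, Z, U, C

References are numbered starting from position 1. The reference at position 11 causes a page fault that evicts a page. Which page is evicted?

pos 1: K -> miss, frames [K]
pos 2: U -> miss, frames [K, U]
pos 3: K -> hit
pos 4: D -> miss, frames [U, K, D]
pos 5: K -> hit
pos 6: Z -> miss, frames [U, D, K, Z]
pos 7: V -> miss, evict U, frames [D, K, Z, V]
pos 8: Z -> hit
pos 9: D -> hit
pos 10: Z -> hit
pos 11: U -> miss, evict K, frames [V, D, Z, U]
At position 11, page K is evicted.

K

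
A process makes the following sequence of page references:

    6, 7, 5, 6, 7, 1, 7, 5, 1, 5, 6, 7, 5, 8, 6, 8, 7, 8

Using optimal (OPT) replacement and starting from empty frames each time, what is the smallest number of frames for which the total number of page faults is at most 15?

f=1: 18 faults
f=2: 11 faults
f=3: 6 faults
f=4: 5 faults
f=5: 5 faults
Smallest f with faults ≤ 15 is 2.

2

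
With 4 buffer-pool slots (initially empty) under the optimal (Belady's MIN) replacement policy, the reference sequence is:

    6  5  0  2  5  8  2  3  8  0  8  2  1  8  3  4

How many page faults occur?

6 -> miss, frames (6)
5 -> miss, frames (6 5)
0 -> miss, frames (6 5 0)
2 -> miss, frames (6 5 0 2)
5 -> hit
8 -> miss, evict 5, frames (6 0 2 8)
2 -> hit
3 -> miss, evict 6, frames (0 2 8 3)
8 -> hit
0 -> hit
8 -> hit
2 -> hit
1 -> miss, evict 2, frames (0 8 3 1)
8 -> hit
3 -> hit
4 -> miss, evict 1, frames (0 8 3 4)
Page faults: 8.

8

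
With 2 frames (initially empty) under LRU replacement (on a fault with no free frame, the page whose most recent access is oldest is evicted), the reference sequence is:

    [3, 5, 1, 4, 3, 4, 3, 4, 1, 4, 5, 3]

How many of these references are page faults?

3 -> miss, frames (3)
5 -> miss, frames (3 5)
1 -> miss, evict 3, frames (5 1)
4 -> miss, evict 5, frames (1 4)
3 -> miss, evict 1, frames (4 3)
4 -> hit
3 -> hit
4 -> hit
1 -> miss, evict 3, frames (4 1)
4 -> hit
5 -> miss, evict 1, frames (4 5)
3 -> miss, evict 4, frames (5 3)
Page faults: 8.

8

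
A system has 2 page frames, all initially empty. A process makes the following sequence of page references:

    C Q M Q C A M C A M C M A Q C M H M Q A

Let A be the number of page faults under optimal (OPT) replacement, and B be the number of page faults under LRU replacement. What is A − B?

Under OPT: F F F . F F . F . F . . F F . F F . F F → 13 faults.
Under LRU: F F F . F F F F F F F . F F F F F . F F → 17 faults.
A − B = 13 − 17 = -4.

-4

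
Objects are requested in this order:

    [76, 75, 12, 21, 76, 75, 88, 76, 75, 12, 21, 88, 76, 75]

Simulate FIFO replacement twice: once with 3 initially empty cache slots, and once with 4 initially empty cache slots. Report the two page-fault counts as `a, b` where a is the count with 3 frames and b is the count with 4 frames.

11, 12

3 frames: F F F F F F F . . F F . F F → 11 faults.
4 frames: F F F F . . F F F F F F F F → 12 faults.
12 > 11: adding a frame increased faults — Belady's anomaly.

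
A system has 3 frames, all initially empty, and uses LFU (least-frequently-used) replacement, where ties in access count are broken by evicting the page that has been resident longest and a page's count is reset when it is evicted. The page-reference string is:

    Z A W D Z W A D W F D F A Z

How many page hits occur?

4

Z → fault, frames {Z}
A → fault, frames {Z,A}
W → fault, frames {Z,A,W}
D → fault, evict Z, frames {A,W,D}
Z → fault, evict A, frames {W,D,Z}
W → hit
A → fault, evict D, frames {W,Z,A}
D → fault, evict Z, frames {W,A,D}
W → hit
F → fault, evict A, frames {W,D,F}
D → hit
F → hit
A → fault, evict D, frames {W,F,A}
Z → fault, evict A, frames {W,F,Z}
Hits: 4.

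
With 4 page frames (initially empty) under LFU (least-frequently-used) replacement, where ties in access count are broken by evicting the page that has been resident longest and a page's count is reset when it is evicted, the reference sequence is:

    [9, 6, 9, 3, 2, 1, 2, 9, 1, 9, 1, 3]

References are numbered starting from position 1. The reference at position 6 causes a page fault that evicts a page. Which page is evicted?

pos 1: 9 → miss, frames {9}
pos 2: 6 → miss, frames {9,6}
pos 3: 9 → hit
pos 4: 3 → miss, frames {9,6,3}
pos 5: 2 → miss, frames {9,6,3,2}
pos 6: 1 → miss, evict 6, frames {9,3,2,1}
At position 6, page 6 is evicted.

6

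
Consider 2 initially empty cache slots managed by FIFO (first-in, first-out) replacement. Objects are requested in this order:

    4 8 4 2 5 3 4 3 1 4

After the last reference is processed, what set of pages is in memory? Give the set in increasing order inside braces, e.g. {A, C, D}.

{1, 4}

4 → miss, frames {4}
8 → miss, frames {4,8}
4 → hit
2 → miss, evict 4, frames {8,2}
5 → miss, evict 8, frames {2,5}
3 → miss, evict 2, frames {5,3}
4 → miss, evict 5, frames {3,4}
3 → hit
1 → miss, evict 3, frames {4,1}
4 → hit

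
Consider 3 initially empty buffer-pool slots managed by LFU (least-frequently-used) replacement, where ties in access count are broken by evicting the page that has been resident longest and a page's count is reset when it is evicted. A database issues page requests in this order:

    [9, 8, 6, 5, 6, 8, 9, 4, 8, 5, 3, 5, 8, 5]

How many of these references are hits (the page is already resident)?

9 -> miss, frames (9)
8 -> miss, frames (9 8)
6 -> miss, frames (9 8 6)
5 -> miss, evict 9, frames (8 6 5)
6 -> hit
8 -> hit
9 -> miss, evict 5, frames (8 6 9)
4 -> miss, evict 9, frames (8 6 4)
8 -> hit
5 -> miss, evict 4, frames (8 6 5)
3 -> miss, evict 5, frames (8 6 3)
5 -> miss, evict 3, frames (8 6 5)
8 -> hit
5 -> hit
Hits: 5.

5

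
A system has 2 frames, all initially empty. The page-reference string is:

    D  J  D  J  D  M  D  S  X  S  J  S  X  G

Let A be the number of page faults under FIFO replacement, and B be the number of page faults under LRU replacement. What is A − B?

Under FIFO: F F . . . F F F F . F F F F → 10 faults.
Under LRU: F F . . . F . F F . F . F F → 8 faults.
A − B = 10 − 8 = 2.

2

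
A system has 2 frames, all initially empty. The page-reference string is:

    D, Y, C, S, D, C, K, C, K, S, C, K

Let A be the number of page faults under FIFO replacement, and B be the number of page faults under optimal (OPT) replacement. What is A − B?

2

Under FIFO: F F F F F F F . . F F F → 10 faults.
Under OPT: F F F F . F F . . F . F → 8 faults.
A − B = 10 − 8 = 2.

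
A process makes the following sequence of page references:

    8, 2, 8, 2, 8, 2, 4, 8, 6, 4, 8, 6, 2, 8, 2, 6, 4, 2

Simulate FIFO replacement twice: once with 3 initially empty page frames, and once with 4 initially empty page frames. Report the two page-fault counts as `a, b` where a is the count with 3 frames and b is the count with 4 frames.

3 frames: F F . . . . F . F . F . F . . . F . → 7 faults.
4 frames: F F . . . . F . F . . . . . . . . . → 4 faults.
4 < 7: adding a frame reduced faults, as is typical.

7, 4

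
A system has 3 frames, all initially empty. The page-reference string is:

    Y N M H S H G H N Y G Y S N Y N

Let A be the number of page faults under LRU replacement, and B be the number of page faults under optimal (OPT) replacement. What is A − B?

3

Under LRU: F F F F F . F . F F F . F F . . → 11 faults.
Under OPT: F F F F F . F . . F . . F . . . → 8 faults.
A − B = 11 − 8 = 3.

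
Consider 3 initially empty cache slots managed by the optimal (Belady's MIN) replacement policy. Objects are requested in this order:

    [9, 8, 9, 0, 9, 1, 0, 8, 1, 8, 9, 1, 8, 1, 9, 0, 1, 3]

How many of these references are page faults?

7

9 → miss, frames (9)
8 → miss, frames (9 8)
9 → hit
0 → miss, frames (9 8 0)
9 → hit
1 → miss, evict 9, frames (8 0 1)
0 → hit
8 → hit
1 → hit
8 → hit
9 → miss, evict 0, frames (8 1 9)
1 → hit
8 → hit
1 → hit
9 → hit
0 → miss, evict 9, frames (8 1 0)
1 → hit
3 → miss, evict 0, frames (8 1 3)
Page faults: 7.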